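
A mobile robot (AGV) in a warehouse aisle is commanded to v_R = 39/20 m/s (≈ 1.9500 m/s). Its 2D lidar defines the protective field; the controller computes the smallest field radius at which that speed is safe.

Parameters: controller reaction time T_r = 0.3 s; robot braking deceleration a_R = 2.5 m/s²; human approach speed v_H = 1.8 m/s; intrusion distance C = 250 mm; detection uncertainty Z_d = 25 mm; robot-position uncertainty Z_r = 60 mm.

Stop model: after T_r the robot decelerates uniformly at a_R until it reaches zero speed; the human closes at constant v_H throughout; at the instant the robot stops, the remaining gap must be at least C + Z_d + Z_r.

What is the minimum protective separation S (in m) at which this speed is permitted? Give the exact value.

braking lasts T_s = (39/20)/(5/2) = 0.7800 s
robot covers v_R·T_r = 1.9500·0.3000 = 0.5850 m before braking
braking distance = 1.9500²/(2·2.5000) = 0.7605 m
person approaches 1.8000·(0.3000+0.7800) = 1.9440 m
C+Z_d+Z_r = 0.2500+0.0250+0.0600 = 0.3350 m
S_min ≈ 0.5850+0.7605+1.9440+0.3350  ⇒  S_min = 7249/2000 m

S_min = 7249/2000 m = 3.6245 m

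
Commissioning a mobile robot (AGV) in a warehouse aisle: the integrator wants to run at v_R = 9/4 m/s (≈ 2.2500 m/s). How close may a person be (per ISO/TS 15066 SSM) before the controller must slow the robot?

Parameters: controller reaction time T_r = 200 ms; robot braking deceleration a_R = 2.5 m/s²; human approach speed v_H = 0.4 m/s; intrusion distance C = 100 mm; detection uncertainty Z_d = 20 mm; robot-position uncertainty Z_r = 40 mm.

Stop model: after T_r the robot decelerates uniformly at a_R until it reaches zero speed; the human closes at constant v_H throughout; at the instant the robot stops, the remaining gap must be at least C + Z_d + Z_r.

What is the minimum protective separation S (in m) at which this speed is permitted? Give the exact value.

stop time T_s = (9/4)/(5/2) = 0.9000 s
robot covers v_R·T_r = 2.2500·0.2000 = 0.4500 m before braking
robot under decel: 2.2500²/(2·2.5000) = 1.0125 m
human closes 0.4000·1.1000 = 0.4400 m
C+Z_d+Z_r = 0.1000+0.0200+0.0400 = 0.1600 m
S_min ≈ 0.4500+1.0125+0.4400+0.1600  ⇒  S_min = 33/16 m

S_min = 33/16 m = 2.0625 m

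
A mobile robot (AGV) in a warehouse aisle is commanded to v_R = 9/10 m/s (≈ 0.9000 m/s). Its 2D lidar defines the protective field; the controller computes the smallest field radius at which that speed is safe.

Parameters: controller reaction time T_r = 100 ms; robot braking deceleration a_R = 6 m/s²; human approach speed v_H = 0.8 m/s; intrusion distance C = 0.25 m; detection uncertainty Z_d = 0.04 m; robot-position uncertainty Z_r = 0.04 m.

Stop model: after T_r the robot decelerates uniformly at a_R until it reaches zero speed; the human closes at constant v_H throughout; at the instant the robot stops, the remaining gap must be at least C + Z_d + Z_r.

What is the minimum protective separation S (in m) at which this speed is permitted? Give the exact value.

S_min = 11/16 m = 0.6875 m

T_s = v_R/a_R = (9/10)/6 = 0.1500 s
robot in T_r: 0.9000·0.1000 = 0.0900 m
robot under decel: 0.9000²/(2·6.0000) = 0.0675 m
person approaches 0.8000·(0.1000+0.1500) = 0.2000 m
residual clearance needed = 0.2500+0.0400+0.0400 = 0.3300 m
S_min ≈ 0.0900+0.0675+0.2000+0.3300  ⇒  S_min = 11/16 m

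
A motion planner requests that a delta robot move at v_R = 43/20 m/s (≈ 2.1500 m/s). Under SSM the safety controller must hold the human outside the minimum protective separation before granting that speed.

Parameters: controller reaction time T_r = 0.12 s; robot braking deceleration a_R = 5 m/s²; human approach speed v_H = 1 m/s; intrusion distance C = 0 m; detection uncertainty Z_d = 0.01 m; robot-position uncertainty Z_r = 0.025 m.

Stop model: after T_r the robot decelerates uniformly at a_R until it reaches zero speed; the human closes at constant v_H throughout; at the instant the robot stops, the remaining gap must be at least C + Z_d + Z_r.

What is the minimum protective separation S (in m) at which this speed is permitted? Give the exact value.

S_min = 5221/4000 m = 1.3053 m

T_s = v_R/a_R = (43/20)/5 = 0.4300 s
reaction-phase robot travel = 2.1500·0.1200 = 0.2580 m
braking distance = 2.1500²/(2·5.0000) = 0.4622 m
human over T_r+T_s: 1.0000·(0.1200+0.4300) = 0.5500 m
C+Z_d+Z_r = 0.0000+0.0100+0.0250 = 0.0350 m
S_min ≈ 0.2580+0.4622+0.5500+0.0350  ⇒  S_min = 5221/4000 m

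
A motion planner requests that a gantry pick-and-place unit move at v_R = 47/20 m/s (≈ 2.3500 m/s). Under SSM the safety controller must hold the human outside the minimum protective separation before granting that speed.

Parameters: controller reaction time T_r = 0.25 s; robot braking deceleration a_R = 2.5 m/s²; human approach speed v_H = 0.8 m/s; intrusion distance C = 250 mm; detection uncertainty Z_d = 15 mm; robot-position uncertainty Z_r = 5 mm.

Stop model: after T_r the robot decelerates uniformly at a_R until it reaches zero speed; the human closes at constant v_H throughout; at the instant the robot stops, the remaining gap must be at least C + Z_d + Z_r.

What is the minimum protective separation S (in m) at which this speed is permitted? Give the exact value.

stop time T_s = (47/20)/(5/2) = 0.9400 s
robot covers v_R·T_r = 2.3500·0.2500 = 0.5875 m before braking
robot under decel: 2.3500²/(2·2.5000) = 1.1045 m
human over T_r+T_s: 0.8000·(0.2500+0.9400) = 0.9520 m
residual clearance needed = 0.2500+0.0150+0.0050 = 0.2700 m
S_min ≈ 0.5875+1.1045+0.9520+0.2700  ⇒  S_min = 1457/500 m

S_min = 1457/500 m = 2.9140 m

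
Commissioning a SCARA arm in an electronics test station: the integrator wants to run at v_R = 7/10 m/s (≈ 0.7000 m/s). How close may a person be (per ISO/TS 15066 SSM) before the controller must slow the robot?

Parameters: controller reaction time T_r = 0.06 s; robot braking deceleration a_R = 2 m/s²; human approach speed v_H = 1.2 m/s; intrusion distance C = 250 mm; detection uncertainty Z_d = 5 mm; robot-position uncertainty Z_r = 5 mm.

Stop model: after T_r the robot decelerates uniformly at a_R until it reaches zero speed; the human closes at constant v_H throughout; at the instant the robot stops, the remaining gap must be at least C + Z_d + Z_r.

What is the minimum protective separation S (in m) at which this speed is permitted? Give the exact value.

S_min = 1833/2000 m = 0.9165 m

stop time T_s = (7/10)/2 = 0.3500 s
reaction-phase robot travel = 0.7000·0.0600 = 0.0420 m
robot covers 0.7000·0.3500 − ½·2.0000·0.3500² = 0.1225 m while stopping
person approaches 1.2000·(0.0600+0.3500) = 0.4920 m
margins: 0.2500+0.0050+0.0050 = 0.2600 m
S_min ≈ 0.0420+0.1225+0.4920+0.2600  ⇒  S_min = 1833/2000 m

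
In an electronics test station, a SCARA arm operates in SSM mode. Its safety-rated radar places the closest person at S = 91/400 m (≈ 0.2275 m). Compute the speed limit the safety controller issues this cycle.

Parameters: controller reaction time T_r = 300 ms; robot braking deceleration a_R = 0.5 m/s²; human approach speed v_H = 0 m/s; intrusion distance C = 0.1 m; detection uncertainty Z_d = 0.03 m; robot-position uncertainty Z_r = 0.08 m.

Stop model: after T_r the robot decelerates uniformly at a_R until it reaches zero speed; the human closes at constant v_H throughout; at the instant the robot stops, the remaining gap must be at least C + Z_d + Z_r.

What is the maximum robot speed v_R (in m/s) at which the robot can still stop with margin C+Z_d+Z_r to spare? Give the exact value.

v_R_max = 1/20 m/s = 0.0500 m/s

quadratic (1)·v² + (3/10)·v + (-7/400) = 0
  disc = (3/10)² − 4·(1)·(-7/400) = 4/25 ; √disc = 2/5
  v_R = (−(3/10) + 2/5) / (2·(1)) = 1/20 m/s
check:
T_s = v_R/a_R = (1/20)/(1/2) = 0.1000 s
robot covers v_R·T_r = 0.0500·0.3000 = 0.0150 m before braking
robot covers 0.0500·0.1000 − ½·0.5000·0.1000² = 0.0025 m while stopping
person approaches 0.0000·(0.3000+0.1000) = 0.0000 m
residual clearance needed = 0.1000+0.0300+0.0800 = 0.2100 m
sum ≈ 0.0150+0.0025+0.0000+0.2100 ≈ 0.2275 m = S ✓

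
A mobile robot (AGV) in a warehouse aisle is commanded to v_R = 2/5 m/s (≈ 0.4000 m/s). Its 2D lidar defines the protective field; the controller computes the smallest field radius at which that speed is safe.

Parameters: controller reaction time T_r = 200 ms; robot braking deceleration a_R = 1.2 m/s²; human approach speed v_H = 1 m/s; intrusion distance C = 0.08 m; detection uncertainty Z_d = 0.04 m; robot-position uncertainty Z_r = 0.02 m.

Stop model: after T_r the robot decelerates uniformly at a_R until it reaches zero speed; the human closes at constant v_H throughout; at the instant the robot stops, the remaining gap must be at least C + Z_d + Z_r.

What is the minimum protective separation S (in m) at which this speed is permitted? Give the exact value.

stop time T_s = (2/5)/(6/5) = 0.3333 s
robot in T_r: 0.4000·0.2000 = 0.0800 m
braking distance = 0.4000²/(2·1.2000) = 0.0667 m
human closes 1.0000·0.5333 = 0.5333 m
C+Z_d+Z_r = 0.0800+0.0400+0.0200 = 0.1400 m
S_min ≈ 0.0800+0.0667+0.5333+0.1400  ⇒  S_min = 41/50 m

S_min = 41/50 m = 0.8200 m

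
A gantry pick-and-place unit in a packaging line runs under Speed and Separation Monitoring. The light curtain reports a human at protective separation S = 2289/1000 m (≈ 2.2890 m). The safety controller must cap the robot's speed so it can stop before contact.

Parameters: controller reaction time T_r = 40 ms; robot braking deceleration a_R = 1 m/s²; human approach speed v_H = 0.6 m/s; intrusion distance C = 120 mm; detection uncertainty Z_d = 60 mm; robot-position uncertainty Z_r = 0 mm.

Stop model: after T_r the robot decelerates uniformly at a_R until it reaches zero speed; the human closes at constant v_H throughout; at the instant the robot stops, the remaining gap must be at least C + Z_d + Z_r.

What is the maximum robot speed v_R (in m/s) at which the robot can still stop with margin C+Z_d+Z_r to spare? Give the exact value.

v_R_max = 3/2 m/s = 1.5000 m/s

at the boundary: (1/2)·v² + (16/25)·v + (-417/200) = 0
  disc = (16/25)² − 4·(1/2)·(-417/200) = 11449/2500 ; √disc = 107/50
  v_R = (−(16/25) + 107/50) / (2·(1/2)) = 3/2 m/s
check:
stop time T_s = (3/2)/1 = 1.5000 s
robot covers v_R·T_r = 1.5000·0.0400 = 0.0600 m before braking
robot under decel: 1.5000²/(2·1.0000) = 1.1250 m
person approaches 0.6000·(0.0400+1.5000) = 0.9240 m
margins: 0.1200+0.0600+0.0000 = 0.1800 m
sum ≈ 0.0600+1.1250+0.9240+0.1800 ≈ 2.2890 m = S ✓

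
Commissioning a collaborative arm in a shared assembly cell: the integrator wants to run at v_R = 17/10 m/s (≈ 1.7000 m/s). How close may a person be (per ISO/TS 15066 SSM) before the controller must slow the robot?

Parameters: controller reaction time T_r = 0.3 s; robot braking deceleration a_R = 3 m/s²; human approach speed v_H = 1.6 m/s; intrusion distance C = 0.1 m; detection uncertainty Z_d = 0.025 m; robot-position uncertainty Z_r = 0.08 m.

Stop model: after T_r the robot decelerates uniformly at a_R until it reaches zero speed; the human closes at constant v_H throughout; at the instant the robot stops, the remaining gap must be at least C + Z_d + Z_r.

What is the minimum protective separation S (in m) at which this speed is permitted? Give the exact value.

S_min = 31/12 m = 2.5833 m

T_s = v_R/a_R = (17/10)/3 = 0.5667 s
reaction-phase robot travel = 1.7000·0.3000 = 0.5100 m
braking distance = 1.7000²/(2·3.0000) = 0.4817 m
human closes 1.6000·0.8667 = 1.3867 m
C+Z_d+Z_r = 0.1000+0.0250+0.0800 = 0.2050 m
S_min ≈ 0.5100+0.4817+1.3867+0.2050  ⇒  S_min = 31/12 m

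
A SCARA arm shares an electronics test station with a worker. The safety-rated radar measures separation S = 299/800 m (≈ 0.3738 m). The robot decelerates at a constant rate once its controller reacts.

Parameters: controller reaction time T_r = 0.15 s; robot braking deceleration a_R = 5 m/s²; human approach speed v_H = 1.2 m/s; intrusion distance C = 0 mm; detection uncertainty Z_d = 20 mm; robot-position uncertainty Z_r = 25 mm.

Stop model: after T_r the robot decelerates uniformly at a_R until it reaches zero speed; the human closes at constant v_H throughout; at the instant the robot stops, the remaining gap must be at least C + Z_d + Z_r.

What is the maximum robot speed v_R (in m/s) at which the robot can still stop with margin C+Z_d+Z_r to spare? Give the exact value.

collect terms ⇒ (1/10)·v_R² + (39/100)·v_R + (-119/800) = 0
  disc = (39/100)² − 4·(1/10)·(-119/800) = 529/2500 ; √disc = 23/50
  v_R = (−(39/100) + 23/50) / (2·(1/10)) = 7/20 m/s
check:
T_s = v_R/a_R = (7/20)/5 = 0.0700 s
robot in T_r: 0.3500·0.1500 = 0.0525 m
robot under decel: 0.3500²/(2·5.0000) = 0.0123 m
human over T_r+T_s: 1.2000·(0.1500+0.0700) = 0.2640 m
residual clearance needed = 0.0000+0.0200+0.0250 = 0.0450 m
sum ≈ 0.0525+0.0123+0.2640+0.0450 ≈ 0.3738 m = S ✓

v_R_max = 7/20 m/s = 0.3500 m/s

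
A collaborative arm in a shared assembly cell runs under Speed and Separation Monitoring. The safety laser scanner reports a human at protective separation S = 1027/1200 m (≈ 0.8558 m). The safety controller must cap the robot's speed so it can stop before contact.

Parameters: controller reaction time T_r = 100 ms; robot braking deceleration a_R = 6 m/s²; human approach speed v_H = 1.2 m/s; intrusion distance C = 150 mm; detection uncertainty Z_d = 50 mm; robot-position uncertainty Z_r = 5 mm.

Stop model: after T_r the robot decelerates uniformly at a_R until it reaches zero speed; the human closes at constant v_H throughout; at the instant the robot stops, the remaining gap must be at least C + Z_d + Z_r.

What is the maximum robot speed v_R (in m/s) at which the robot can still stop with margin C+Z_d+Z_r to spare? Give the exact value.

v_R_max = 13/10 m/s = 1.3000 m/s

collect terms ⇒ (1/12)·v_R² + (3/10)·v_R + (-637/1200) = 0
  disc = (3/10)² − 4·(1/12)·(-637/1200) = 961/3600 ; √disc = 31/60
  v_R = (−(3/10) + 31/60) / (2·(1/12)) = 13/10 m/s
check:
braking lasts T_s = (13/10)/6 = 0.2167 s
robot covers v_R·T_r = 1.3000·0.1000 = 0.1300 m before braking
robot under decel: 1.3000²/(2·6.0000) = 0.1408 m
human over T_r+T_s: 1.2000·(0.1000+0.2167) = 0.3800 m
residual clearance needed = 0.1500+0.0500+0.0050 = 0.2050 m
sum ≈ 0.1300+0.1408+0.3800+0.2050 ≈ 0.8558 m = S ✓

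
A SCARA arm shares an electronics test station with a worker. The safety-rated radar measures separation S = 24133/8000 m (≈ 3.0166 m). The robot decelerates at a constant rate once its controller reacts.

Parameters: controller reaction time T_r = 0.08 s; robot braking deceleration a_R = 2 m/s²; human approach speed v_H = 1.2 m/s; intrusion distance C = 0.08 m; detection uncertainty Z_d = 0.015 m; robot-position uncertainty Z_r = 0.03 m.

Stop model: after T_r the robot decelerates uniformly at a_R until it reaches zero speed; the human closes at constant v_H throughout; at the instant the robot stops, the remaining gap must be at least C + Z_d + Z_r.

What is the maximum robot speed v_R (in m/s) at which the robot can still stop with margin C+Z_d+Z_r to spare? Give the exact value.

v_R_max = 9/4 m/s = 2.2500 m/s

collect terms ⇒ (1/4)·v_R² + (17/25)·v_R + (-4473/1600) = 0
  disc = (17/25)² − 4·(1/4)·(-4473/1600) = 130321/40000 ; √disc = 361/200
  v_R = (−(17/25) + 361/200) / (2·(1/4)) = 9/4 m/s
check:
T_s = v_R/a_R = (9/4)/2 = 1.1250 s
robot covers v_R·T_r = 2.2500·0.0800 = 0.1800 m before braking
braking distance = 2.2500²/(2·2.0000) = 1.2656 m
person approaches 1.2000·(0.0800+1.1250) = 1.4460 m
C+Z_d+Z_r = 0.0800+0.0150+0.0300 = 0.1250 m
sum ≈ 0.1800+1.2656+1.4460+0.1250 ≈ 3.0166 m = S ✓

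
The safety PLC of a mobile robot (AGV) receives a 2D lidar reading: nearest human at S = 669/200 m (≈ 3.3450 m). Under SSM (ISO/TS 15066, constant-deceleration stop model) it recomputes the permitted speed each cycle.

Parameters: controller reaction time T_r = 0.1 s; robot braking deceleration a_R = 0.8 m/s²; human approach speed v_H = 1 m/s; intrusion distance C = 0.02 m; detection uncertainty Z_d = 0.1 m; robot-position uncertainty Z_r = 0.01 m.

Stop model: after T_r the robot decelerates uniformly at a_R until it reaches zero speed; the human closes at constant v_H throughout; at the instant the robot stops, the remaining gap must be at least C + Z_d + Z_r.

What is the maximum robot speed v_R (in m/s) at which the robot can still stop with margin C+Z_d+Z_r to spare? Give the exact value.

quadratic (5/8)·v² + (27/20)·v + (-623/200) = 0
  disc = (27/20)² − 4·(5/8)·(-623/200) = 961/100 ; √disc = 31/10
  v_R = (−(27/20) + 31/10) / (2·(5/8)) = 7/5 m/s
check:
stop time T_s = (7/5)/(4/5) = 1.7500 s
reaction-phase robot travel = 1.4000·0.1000 = 0.1400 m
robot under decel: 1.4000²/(2·0.8000) = 1.2250 m
human over T_r+T_s: 1.0000·(0.1000+1.7500) = 1.8500 m
C+Z_d+Z_r = 0.0200+0.1000+0.0100 = 0.1300 m
sum ≈ 0.1400+1.2250+1.8500+0.1300 ≈ 3.3450 m = S ✓

v_R_max = 7/5 m/s = 1.4000 m/s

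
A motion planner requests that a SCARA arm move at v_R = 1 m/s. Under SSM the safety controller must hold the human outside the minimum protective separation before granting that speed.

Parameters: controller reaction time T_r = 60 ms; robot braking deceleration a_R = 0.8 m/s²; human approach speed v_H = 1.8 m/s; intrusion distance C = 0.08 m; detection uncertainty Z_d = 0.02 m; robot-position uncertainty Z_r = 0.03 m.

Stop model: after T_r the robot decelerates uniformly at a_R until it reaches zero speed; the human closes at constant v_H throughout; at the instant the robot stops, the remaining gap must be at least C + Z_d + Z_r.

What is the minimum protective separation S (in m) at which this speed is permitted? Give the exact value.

S_min = 3173/1000 m = 3.1730 m

braking lasts T_s = 1/(4/5) = 1.2500 s
robot in T_r: 1.0000·0.0600 = 0.0600 m
robot covers 1.0000·1.2500 − ½·0.8000·1.2500² = 0.6250 m while stopping
human closes 1.8000·1.3100 = 2.3580 m
C+Z_d+Z_r = 0.0800+0.0200+0.0300 = 0.1300 m
S_min ≈ 0.0600+0.6250+2.3580+0.1300  ⇒  S_min = 3173/1000 m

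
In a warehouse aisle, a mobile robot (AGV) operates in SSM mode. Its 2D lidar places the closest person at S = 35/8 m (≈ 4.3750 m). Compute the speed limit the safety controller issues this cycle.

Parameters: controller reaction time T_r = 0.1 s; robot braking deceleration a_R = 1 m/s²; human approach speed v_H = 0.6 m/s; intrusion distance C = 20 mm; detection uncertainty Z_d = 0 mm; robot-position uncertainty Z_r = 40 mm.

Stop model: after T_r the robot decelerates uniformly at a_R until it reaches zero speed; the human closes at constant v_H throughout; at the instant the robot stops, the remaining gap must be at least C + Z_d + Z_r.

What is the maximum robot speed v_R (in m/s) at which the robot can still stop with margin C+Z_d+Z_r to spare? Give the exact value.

v_R_max = 23/10 m/s = 2.3000 m/s

at the boundary: (1/2)·v² + (7/10)·v + (-851/200) = 0
  disc = (7/10)² − 4·(1/2)·(-851/200) = 9 ; √disc = 3
  v_R = (−(7/10) + 3) / (2·(1/2)) = 23/10 m/s
check:
stop time T_s = (23/10)/1 = 2.3000 s
robot covers v_R·T_r = 2.3000·0.1000 = 0.2300 m before braking
robot under decel: 2.3000²/(2·1.0000) = 2.6450 m
person approaches 0.6000·(0.1000+2.3000) = 1.4400 m
residual clearance needed = 0.0200+0.0000+0.0400 = 0.0600 m
sum ≈ 0.2300+2.6450+1.4400+0.0600 ≈ 4.3750 m = S ✓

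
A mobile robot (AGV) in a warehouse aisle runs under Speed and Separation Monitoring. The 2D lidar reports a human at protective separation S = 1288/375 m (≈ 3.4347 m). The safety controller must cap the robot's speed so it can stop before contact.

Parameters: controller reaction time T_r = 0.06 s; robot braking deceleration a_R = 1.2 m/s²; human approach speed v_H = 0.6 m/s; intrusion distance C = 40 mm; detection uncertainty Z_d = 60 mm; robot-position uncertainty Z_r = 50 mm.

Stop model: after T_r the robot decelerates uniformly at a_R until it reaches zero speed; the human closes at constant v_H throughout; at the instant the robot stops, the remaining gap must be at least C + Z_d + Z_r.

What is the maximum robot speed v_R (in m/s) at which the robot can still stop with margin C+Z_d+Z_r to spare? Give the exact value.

quadratic (5/12)·v² + (14/25)·v + (-4873/1500) = 0
  disc = (14/25)² − 4·(5/12)·(-4873/1500) = 128881/22500 ; √disc = 359/150
  v_R = (−(14/25) + 359/150) / (2·(5/12)) = 11/5 m/s
check:
braking lasts T_s = (11/5)/(6/5) = 1.8333 s
reaction-phase robot travel = 2.2000·0.0600 = 0.1320 m
robot covers 2.2000·1.8333 − ½·1.2000·1.8333² = 2.0167 m while stopping
person approaches 0.6000·(0.0600+1.8333) = 1.1360 m
margins: 0.0400+0.0600+0.0500 = 0.1500 m
sum ≈ 0.1320+2.0167+1.1360+0.1500 ≈ 3.4347 m = S ✓

v_R_max = 11/5 m/s = 2.2000 m/s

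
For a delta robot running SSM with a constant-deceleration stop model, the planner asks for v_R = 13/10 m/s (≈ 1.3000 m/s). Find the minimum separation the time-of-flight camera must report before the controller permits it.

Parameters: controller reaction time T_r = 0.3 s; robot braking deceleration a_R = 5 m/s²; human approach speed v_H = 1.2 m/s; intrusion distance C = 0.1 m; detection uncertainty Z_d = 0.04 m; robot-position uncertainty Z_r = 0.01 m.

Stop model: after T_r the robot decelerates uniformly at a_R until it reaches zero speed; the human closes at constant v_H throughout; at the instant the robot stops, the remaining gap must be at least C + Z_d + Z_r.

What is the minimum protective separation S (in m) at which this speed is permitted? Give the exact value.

braking lasts T_s = (13/10)/5 = 0.2600 s
robot covers v_R·T_r = 1.3000·0.3000 = 0.3900 m before braking
braking distance = 1.3000²/(2·5.0000) = 0.1690 m
person approaches 1.2000·(0.3000+0.2600) = 0.6720 m
C+Z_d+Z_r = 0.1000+0.0400+0.0100 = 0.1500 m
S_min ≈ 0.3900+0.1690+0.6720+0.1500  ⇒  S_min = 1381/1000 m

S_min = 1381/1000 m = 1.3810 m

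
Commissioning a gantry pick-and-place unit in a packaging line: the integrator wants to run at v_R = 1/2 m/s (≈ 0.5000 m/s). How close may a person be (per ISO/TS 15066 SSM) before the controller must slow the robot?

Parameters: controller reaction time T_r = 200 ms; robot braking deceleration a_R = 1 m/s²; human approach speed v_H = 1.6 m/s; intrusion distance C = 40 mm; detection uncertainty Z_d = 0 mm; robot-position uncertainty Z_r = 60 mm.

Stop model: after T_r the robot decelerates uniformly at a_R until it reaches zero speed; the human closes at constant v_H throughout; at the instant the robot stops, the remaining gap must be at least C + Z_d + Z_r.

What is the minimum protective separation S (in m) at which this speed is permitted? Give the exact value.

S_min = 289/200 m = 1.4450 m

braking lasts T_s = (1/2)/1 = 0.5000 s
robot in T_r: 0.5000·0.2000 = 0.1000 m
robot under decel: 0.5000²/(2·1.0000) = 0.1250 m
human over T_r+T_s: 1.6000·(0.2000+0.5000) = 1.1200 m
C+Z_d+Z_r = 0.0400+0.0000+0.0600 = 0.1000 m
S_min ≈ 0.1000+0.1250+1.1200+0.1000  ⇒  S_min = 289/200 m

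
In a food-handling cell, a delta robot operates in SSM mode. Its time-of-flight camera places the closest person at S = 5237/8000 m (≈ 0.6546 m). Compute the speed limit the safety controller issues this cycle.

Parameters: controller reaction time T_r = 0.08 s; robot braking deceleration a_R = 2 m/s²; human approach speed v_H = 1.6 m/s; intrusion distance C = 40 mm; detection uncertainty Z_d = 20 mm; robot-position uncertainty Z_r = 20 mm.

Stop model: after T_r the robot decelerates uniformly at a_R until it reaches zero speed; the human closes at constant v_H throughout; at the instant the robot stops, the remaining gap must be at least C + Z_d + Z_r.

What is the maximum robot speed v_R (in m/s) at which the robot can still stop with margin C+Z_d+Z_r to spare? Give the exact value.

quadratic (1/4)·v² + (22/25)·v + (-3573/8000) = 0
  disc = (22/25)² − 4·(1/4)·(-3573/8000) = 48841/40000 ; √disc = 221/200
  v_R = (−(22/25) + 221/200) / (2·(1/4)) = 9/20 m/s
check:
T_s = v_R/a_R = (9/20)/2 = 0.2250 s
robot in T_r: 0.4500·0.0800 = 0.0360 m
braking distance = 0.4500²/(2·2.0000) = 0.0506 m
human over T_r+T_s: 1.6000·(0.0800+0.2250) = 0.4880 m
C+Z_d+Z_r = 0.0400+0.0200+0.0200 = 0.0800 m
sum ≈ 0.0360+0.0506+0.4880+0.0800 ≈ 0.6546 m = S ✓

v_R_max = 9/20 m/s = 0.4500 m/s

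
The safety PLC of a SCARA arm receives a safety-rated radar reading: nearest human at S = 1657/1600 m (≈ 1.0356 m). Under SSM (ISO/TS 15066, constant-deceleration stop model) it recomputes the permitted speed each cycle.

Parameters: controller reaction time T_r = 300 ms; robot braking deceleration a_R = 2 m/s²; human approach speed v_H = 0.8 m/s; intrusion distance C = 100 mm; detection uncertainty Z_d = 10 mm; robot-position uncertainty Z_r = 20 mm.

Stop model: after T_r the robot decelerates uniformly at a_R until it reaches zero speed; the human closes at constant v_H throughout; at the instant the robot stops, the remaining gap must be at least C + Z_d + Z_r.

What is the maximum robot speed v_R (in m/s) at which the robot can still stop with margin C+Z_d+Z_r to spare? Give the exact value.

v_R_max = 3/4 m/s = 0.7500 m/s

at the boundary: (1/4)·v² + (7/10)·v + (-213/320) = 0
  disc = (7/10)² − 4·(1/4)·(-213/320) = 1849/1600 ; √disc = 43/40
  v_R = (−(7/10) + 43/40) / (2·(1/4)) = 3/4 m/s
check:
T_s = v_R/a_R = (3/4)/2 = 0.3750 s
robot covers v_R·T_r = 0.7500·0.3000 = 0.2250 m before braking
robot under decel: 0.7500²/(2·2.0000) = 0.1406 m
person approaches 0.8000·(0.3000+0.3750) = 0.5400 m
margins: 0.1000+0.0100+0.0200 = 0.1300 m
sum ≈ 0.2250+0.1406+0.5400+0.1300 ≈ 1.0356 m = S ✓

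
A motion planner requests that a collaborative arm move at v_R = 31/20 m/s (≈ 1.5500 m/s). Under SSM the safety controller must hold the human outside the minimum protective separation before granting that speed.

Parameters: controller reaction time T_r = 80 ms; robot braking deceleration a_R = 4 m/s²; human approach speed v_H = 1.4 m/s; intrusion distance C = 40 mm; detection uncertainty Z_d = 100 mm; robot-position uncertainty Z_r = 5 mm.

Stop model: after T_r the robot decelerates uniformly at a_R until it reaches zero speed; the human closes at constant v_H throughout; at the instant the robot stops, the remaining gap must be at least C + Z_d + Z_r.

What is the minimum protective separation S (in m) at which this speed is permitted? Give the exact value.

stop time T_s = (31/20)/4 = 0.3875 s
reaction-phase robot travel = 1.5500·0.0800 = 0.1240 m
robot covers 1.5500·0.3875 − ½·4.0000·0.3875² = 0.3003 m while stopping
human over T_r+T_s: 1.4000·(0.0800+0.3875) = 0.6545 m
margins: 0.0400+0.1000+0.0050 = 0.1450 m
S_min ≈ 0.1240+0.3003+0.6545+0.1450  ⇒  S_min = 19581/16000 m

S_min = 19581/16000 m = 1.2238 m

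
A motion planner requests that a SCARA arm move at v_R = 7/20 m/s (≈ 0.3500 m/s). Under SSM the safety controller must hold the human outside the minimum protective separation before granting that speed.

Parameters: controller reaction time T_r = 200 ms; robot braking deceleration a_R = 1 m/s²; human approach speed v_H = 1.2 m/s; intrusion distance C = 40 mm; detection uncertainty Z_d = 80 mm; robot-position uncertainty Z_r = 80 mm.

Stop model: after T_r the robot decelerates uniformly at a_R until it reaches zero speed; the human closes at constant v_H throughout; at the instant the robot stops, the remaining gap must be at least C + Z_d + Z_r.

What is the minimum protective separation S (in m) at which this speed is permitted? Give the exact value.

stop time T_s = (7/20)/1 = 0.3500 s
robot covers v_R·T_r = 0.3500·0.2000 = 0.0700 m before braking
robot under decel: 0.3500²/(2·1.0000) = 0.0612 m
person approaches 1.2000·(0.2000+0.3500) = 0.6600 m
residual clearance needed = 0.0400+0.0800+0.0800 = 0.2000 m
S_min ≈ 0.0700+0.0612+0.6600+0.2000  ⇒  S_min = 793/800 m

S_min = 793/800 m = 0.9912 m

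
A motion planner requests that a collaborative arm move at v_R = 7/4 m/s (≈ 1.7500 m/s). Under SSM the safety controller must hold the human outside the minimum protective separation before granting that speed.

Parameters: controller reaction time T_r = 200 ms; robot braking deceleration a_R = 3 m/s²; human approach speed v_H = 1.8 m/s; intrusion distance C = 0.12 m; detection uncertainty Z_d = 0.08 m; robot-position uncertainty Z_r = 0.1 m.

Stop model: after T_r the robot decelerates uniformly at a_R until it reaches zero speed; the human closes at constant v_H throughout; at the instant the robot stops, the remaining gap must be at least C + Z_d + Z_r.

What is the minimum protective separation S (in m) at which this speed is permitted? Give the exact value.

S_min = 6169/2400 m = 2.5704 m

stop time T_s = (7/4)/3 = 0.5833 s
reaction-phase robot travel = 1.7500·0.2000 = 0.3500 m
robot covers 1.7500·0.5833 − ½·3.0000·0.5833² = 0.5104 m while stopping
human over T_r+T_s: 1.8000·(0.2000+0.5833) = 1.4100 m
margins: 0.1200+0.0800+0.1000 = 0.3000 m
S_min ≈ 0.3500+0.5104+1.4100+0.3000  ⇒  S_min = 6169/2400 m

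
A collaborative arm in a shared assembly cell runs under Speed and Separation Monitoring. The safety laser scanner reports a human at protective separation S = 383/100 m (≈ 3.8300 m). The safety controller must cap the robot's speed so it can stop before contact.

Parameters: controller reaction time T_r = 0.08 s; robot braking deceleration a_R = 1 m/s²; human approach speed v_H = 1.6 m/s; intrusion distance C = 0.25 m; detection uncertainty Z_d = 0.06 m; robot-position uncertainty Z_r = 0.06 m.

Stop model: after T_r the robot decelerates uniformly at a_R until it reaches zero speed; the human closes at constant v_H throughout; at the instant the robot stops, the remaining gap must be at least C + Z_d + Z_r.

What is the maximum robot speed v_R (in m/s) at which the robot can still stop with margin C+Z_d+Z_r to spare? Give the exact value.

at the boundary: (1/2)·v² + (42/25)·v + (-833/250) = 0
  disc = (42/25)² − 4·(1/2)·(-833/250) = 5929/625 ; √disc = 77/25
  v_R = (−(42/25) + 77/25) / (2·(1/2)) = 7/5 m/s
check:
stop time T_s = (7/5)/1 = 1.4000 s
robot in T_r: 1.4000·0.0800 = 0.1120 m
braking distance = 1.4000²/(2·1.0000) = 0.9800 m
human over T_r+T_s: 1.6000·(0.0800+1.4000) = 2.3680 m
residual clearance needed = 0.2500+0.0600+0.0600 = 0.3700 m
sum ≈ 0.1120+0.9800+2.3680+0.3700 ≈ 3.8300 m = S ✓

v_R_max = 7/5 m/s = 1.4000 m/s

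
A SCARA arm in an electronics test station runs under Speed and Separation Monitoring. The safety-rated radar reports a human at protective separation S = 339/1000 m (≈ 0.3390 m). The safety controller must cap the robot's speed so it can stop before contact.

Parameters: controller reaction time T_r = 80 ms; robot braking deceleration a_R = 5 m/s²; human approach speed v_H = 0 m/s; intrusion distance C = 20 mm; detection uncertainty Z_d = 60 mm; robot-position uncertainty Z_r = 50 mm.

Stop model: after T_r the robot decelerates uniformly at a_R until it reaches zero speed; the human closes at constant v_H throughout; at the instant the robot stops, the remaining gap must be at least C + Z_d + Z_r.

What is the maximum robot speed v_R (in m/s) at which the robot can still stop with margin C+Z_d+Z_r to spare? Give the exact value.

quadratic (1/10)·v² + (2/25)·v + (-209/1000) = 0
  disc = (2/25)² − 4·(1/10)·(-209/1000) = 9/100 ; √disc = 3/10
  v_R = (−(2/25) + 3/10) / (2·(1/10)) = 11/10 m/s
check:
braking lasts T_s = (11/10)/5 = 0.2200 s
reaction-phase robot travel = 1.1000·0.0800 = 0.0880 m
braking distance = 1.1000²/(2·5.0000) = 0.1210 m
human closes 0.0000·0.3000 = 0.0000 m
margins: 0.0200+0.0600+0.0500 = 0.1300 m
sum ≈ 0.0880+0.1210+0.0000+0.1300 ≈ 0.3390 m = S ✓

v_R_max = 11/10 m/s = 1.1000 m/s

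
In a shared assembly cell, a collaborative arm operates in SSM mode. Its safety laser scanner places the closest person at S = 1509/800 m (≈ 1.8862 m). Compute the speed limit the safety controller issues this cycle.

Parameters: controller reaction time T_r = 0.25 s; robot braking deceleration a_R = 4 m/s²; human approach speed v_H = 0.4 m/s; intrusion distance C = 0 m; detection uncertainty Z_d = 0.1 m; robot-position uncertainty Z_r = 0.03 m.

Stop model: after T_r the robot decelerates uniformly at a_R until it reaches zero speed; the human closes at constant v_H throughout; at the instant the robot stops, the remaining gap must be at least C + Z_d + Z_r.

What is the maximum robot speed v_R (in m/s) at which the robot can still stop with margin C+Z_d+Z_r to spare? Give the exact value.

v_R_max = 5/2 m/s = 2.5000 m/s

collect terms ⇒ (1/8)·v_R² + (7/20)·v_R + (-53/32) = 0
  disc = (7/20)² − 4·(1/8)·(-53/32) = 1521/1600 ; √disc = 39/40
  v_R = (−(7/20) + 39/40) / (2·(1/8)) = 5/2 m/s
check:
stop time T_s = (5/2)/4 = 0.6250 s
reaction-phase robot travel = 2.5000·0.2500 = 0.6250 m
braking distance = 2.5000²/(2·4.0000) = 0.7812 m
human over T_r+T_s: 0.4000·(0.2500+0.6250) = 0.3500 m
margins: 0.0000+0.1000+0.0300 = 0.1300 m
sum ≈ 0.6250+0.7812+0.3500+0.1300 ≈ 1.8862 m = S ✓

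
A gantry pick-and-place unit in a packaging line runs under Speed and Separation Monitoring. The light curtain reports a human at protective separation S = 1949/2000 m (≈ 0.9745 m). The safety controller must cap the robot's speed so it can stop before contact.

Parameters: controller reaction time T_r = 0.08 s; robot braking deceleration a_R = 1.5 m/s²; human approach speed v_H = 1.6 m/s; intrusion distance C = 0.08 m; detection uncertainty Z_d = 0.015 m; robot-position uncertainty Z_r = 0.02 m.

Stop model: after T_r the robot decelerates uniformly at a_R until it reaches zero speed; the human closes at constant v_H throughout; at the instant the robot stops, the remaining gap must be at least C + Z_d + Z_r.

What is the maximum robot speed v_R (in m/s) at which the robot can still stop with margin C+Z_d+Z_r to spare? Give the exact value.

at the boundary: (1/3)·v² + (86/75)·v + (-1463/2000) = 0
  disc = (86/75)² − 4·(1/3)·(-1463/2000) = 51529/22500 ; √disc = 227/150
  v_R = (−(86/75) + 227/150) / (2·(1/3)) = 11/20 m/s
check:
T_s = v_R/a_R = (11/20)/(3/2) = 0.3667 s
reaction-phase robot travel = 0.5500·0.0800 = 0.0440 m
robot covers 0.5500·0.3667 − ½·1.5000·0.3667² = 0.1008 m while stopping
human closes 1.6000·0.4467 = 0.7147 m
margins: 0.0800+0.0150+0.0200 = 0.1150 m
sum ≈ 0.0440+0.1008+0.7147+0.1150 ≈ 0.9745 m = S ✓

v_R_max = 11/20 m/s = 0.5500 m/s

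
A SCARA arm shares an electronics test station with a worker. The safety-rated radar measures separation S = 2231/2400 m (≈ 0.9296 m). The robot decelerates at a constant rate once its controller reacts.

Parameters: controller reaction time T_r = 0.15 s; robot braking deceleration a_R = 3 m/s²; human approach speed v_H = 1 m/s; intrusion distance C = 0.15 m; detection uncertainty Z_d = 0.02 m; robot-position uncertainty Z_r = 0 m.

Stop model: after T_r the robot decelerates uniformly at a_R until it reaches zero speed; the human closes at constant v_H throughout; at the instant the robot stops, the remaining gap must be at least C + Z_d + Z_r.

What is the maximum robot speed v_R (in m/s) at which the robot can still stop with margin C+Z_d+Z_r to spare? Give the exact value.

collect terms ⇒ (1/6)·v_R² + (29/60)·v_R + (-1463/2400) = 0
  disc = (29/60)² − 4·(1/6)·(-1463/2400) = 16/25 ; √disc = 4/5
  v_R = (−(29/60) + 4/5) / (2·(1/6)) = 19/20 m/s
check:
braking lasts T_s = (19/20)/3 = 0.3167 s
reaction-phase robot travel = 0.9500·0.1500 = 0.1425 m
braking distance = 0.9500²/(2·3.0000) = 0.1504 m
human closes 1.0000·0.4667 = 0.4667 m
margins: 0.1500+0.0200+0.0000 = 0.1700 m
sum ≈ 0.1425+0.1504+0.4667+0.1700 ≈ 0.9296 m = S ✓

v_R_max = 19/20 m/s = 0.9500 m/s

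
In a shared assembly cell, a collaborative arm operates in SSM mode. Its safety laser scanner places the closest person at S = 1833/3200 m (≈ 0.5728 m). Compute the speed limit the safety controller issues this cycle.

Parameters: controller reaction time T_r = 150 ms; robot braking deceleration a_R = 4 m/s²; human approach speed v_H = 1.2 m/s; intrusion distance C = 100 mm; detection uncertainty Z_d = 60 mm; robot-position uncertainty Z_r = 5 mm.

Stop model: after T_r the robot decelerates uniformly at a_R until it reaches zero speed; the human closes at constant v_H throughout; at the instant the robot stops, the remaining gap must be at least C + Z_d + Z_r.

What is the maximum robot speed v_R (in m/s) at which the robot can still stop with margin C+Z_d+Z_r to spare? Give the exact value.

v_R_max = 9/20 m/s = 0.4500 m/s

at the boundary: (1/8)·v² + (9/20)·v + (-729/3200) = 0
  disc = (9/20)² − 4·(1/8)·(-729/3200) = 81/256 ; √disc = 9/16
  v_R = (−(9/20) + 9/16) / (2·(1/8)) = 9/20 m/s
check:
T_s = v_R/a_R = (9/20)/4 = 0.1125 s
reaction-phase robot travel = 0.4500·0.1500 = 0.0675 m
robot under decel: 0.4500²/(2·4.0000) = 0.0253 m
human over T_r+T_s: 1.2000·(0.1500+0.1125) = 0.3150 m
margins: 0.1000+0.0600+0.0050 = 0.1650 m
sum ≈ 0.0675+0.0253+0.3150+0.1650 ≈ 0.5728 m = S ✓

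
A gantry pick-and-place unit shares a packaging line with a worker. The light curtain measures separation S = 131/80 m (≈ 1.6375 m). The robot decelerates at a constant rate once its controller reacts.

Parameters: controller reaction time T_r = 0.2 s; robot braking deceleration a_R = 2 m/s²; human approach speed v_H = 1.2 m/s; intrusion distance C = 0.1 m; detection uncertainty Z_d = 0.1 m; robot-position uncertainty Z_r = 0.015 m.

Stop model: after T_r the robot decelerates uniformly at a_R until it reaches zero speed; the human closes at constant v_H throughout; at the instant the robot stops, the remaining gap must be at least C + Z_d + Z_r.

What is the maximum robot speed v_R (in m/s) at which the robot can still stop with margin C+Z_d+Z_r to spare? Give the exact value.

v_R_max = 11/10 m/s = 1.1000 m/s

quadratic (1/4)·v² + (4/5)·v + (-473/400) = 0
  disc = (4/5)² − 4·(1/4)·(-473/400) = 729/400 ; √disc = 27/20
  v_R = (−(4/5) + 27/20) / (2·(1/4)) = 11/10 m/s
check:
braking lasts T_s = (11/10)/2 = 0.5500 s
robot covers v_R·T_r = 1.1000·0.2000 = 0.2200 m before braking
braking distance = 1.1000²/(2·2.0000) = 0.3025 m
human over T_r+T_s: 1.2000·(0.2000+0.5500) = 0.9000 m
residual clearance needed = 0.1000+0.1000+0.0150 = 0.2150 m
sum ≈ 0.2200+0.3025+0.9000+0.2150 ≈ 1.6375 m = S ✓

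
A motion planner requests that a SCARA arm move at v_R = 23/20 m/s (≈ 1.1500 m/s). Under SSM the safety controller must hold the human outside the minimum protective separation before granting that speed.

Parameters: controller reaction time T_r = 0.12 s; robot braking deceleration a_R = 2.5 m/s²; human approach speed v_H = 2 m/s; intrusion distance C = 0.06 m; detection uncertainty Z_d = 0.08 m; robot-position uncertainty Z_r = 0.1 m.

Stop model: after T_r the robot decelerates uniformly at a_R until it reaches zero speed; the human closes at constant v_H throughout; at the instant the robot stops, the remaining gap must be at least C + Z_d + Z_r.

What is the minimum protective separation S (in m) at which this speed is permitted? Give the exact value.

S_min = 721/400 m = 1.8025 m

braking lasts T_s = (23/20)/(5/2) = 0.4600 s
robot in T_r: 1.1500·0.1200 = 0.1380 m
braking distance = 1.1500²/(2·2.5000) = 0.2645 m
human closes 2.0000·0.5800 = 1.1600 m
margins: 0.0600+0.0800+0.1000 = 0.2400 m
S_min ≈ 0.1380+0.2645+1.1600+0.2400  ⇒  S_min = 721/400 m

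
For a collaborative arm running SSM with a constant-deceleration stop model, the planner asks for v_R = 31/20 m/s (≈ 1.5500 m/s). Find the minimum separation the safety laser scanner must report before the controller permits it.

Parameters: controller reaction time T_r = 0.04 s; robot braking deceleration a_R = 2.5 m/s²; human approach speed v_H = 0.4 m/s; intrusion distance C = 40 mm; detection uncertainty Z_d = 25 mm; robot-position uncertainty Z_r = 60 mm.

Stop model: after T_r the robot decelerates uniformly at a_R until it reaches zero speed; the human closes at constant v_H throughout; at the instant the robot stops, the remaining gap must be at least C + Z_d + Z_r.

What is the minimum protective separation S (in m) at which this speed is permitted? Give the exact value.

S_min = 1863/2000 m = 0.9315 m

braking lasts T_s = (31/20)/(5/2) = 0.6200 s
robot in T_r: 1.5500·0.0400 = 0.0620 m
braking distance = 1.5500²/(2·2.5000) = 0.4805 m
person approaches 0.4000·(0.0400+0.6200) = 0.2640 m
C+Z_d+Z_r = 0.0400+0.0250+0.0600 = 0.1250 m
S_min ≈ 0.0620+0.4805+0.2640+0.1250  ⇒  S_min = 1863/2000 m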